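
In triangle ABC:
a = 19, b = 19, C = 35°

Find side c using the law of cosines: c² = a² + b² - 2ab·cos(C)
c² = 19² + 19² − 2·19·19·cos(35°)
cos(35°) ≈ 0.819152
c² ≈ 361 + 361 − 722·(0.819152) ≈ 722 − 591.428 ≈ 130.572
c ≈ √130.572 ≈ 11.4268

c = 11.43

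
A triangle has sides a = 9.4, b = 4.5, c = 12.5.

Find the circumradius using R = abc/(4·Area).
First find the area with Heron's formula.
s = (9.4 + 4.5 + 12.5)/2 = 13.2
Area = √(s(s−a)(s−b)(s−c)) = √(13.2·3.8·8.7·0.7) ≈ √305.474 ≈ 17.4778
abc = 9.4·4.5·12.5 = 528.75
R = abc/(4·Area) ≈ 528.75/(4·17.4778) = 528.75/69.9113 ≈ 7.56315

R = 7.563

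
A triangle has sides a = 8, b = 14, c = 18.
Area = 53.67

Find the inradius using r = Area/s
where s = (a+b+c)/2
s = (8 + 14 + 18)/2 = 40/2 = 20
r = Area/s = 53.67/20 ≈ 2.6835

r = 2.683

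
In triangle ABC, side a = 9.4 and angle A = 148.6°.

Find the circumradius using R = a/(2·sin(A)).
R = a/(2·sin(A)) = 9.4/(2·sin(148.6°))
sin(148.6°) ≈ 0.52101
R ≈ 9.4/(2·0.52101) = 9.4/1.04202 ≈ 9.02095

R = 9.021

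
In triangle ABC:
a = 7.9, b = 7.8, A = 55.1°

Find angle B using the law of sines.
a/sin(A) = b/sin(B)  ⇒  sin(B) = b·sin(A)/a = 7.8·sin(55.1°)/7.9
sin(55.1°) ≈ 0.820152
sin(B) ≈ 7.8·0.820152/7.9 ≈ 6.39718/7.9 ≈ 0.80977
B = arcsin(0.80977) ≈ 54.0735°
(Since b ≤ a we need B ≤ A, so the obtuse alternative 180° − 54.0735° ≈ 125.927° is rejected.)

B = 54.07°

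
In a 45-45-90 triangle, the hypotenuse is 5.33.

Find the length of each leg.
In a 45-45-90 triangle hypotenuse = leg·√2, so leg = hypotenuse/√2.
Leg = 5.33/√2 ≈ 5.33/1.41421 ≈ 3.76888

Each leg = 3.769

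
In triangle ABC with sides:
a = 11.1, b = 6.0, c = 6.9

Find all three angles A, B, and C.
Law of cosines for each angle (a² = 123.21, b² = 36, c² = 47.61):
cos(A) = (b² + c² − a²)/(2bc) = (36 + 47.61 − 123.21)/(2·6.0·6.9) = -39.6/82.8 ≈ -0.478261  ⇒  A ≈ 118.572°
cos(B) = (a² + c² − b²)/(2ac) = (123.21 + 47.61 − 36)/(2·11.1·6.9) = 134.82/153.18 ≈ 0.880141  ⇒  B ≈ 28.3406°
cos(C) = (a² + b² − c²)/(2ab) = (123.21 + 36 − 47.61)/(2·11.1·6.0) = 111.6/133.2 ≈ 0.837838  ⇒  C ≈ 33.0875°
Check: A + B + C ≈ 180°

A = 118.6°, B = 28.34°, C = 33.09°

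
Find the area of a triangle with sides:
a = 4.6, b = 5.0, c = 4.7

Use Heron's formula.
s = (4.6 + 5.0 + 4.7)/2 = 14.3/2 = 7.15
s − a = 2.55, s − b = 2.15, s − c = 2.45
s(s−a)(s−b)(s−c) = 7.15·2.55·2.15·2.45 ≈ 96.0397
Area = √96.0397 ≈ 9.79998

Area = 9.8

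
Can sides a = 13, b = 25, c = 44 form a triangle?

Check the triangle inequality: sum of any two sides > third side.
a + b vs c: 13 + 25 = 38 ≤ 44  ✗
a + c vs b: 13 + 44 = 57 > 25  ✓
b + c vs a: 25 + 44 = 69 > 13  ✓

No: 13 + 25 = 38 is not > 44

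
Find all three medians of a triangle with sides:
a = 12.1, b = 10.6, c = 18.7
Median formula: m_a = ½√(2b² + 2c² − a²) (and cyclically). a² = 146.41, b² = 112.36, c² = 349.69.
m_a = ½√(2·112.36 + 2·349.69 − 146.41) = ½√777.69 ≈ ½·27.8871 ≈ 13.9435
m_b = ½√(2·146.41 + 2·349.69 − 112.36) = ½√879.84 ≈ ½·29.6621 ≈ 14.831
m_c = ½√(2·146.41 + 2·112.36 − 349.69) = ½√167.85 ≈ ½·12.9557 ≈ 6.47785

m_a = 13.94, m_b = 14.83, m_c = 6.478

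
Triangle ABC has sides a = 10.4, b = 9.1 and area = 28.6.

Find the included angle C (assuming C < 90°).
Area = ½·a·b·sin(C)  ⇒  sin(C) = 2·Area/(a·b) = 2·28.6/(10.4·9.1) = 57.2/94.64 ≈ 0.604396
C = arcsin(0.604396) ≈ 37.1854° (taking the acute solution since C < 90°)

C = 37.19°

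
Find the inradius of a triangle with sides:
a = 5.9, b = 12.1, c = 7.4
r = Area/s where s is the semi-perimeter.
s = (5.9 + 12.1 + 7.4)/2 = 25.4/2 = 12.7
Area = √(s(s−a)(s−b)(s−c)) = √(12.7·6.8·0.6·5.3) ≈ √274.625 ≈ 16.5718
r ≈ 16.5718/12.7 ≈ 1.30487

r = 1.305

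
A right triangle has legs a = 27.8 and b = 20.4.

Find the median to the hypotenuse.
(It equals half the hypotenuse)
Hypotenuse c = √(a² + b²) = √(772.84 + 416.16) = √1189 ≈ 34.4819
Median to hypotenuse = c/2 ≈ 34.4819/2 ≈ 17.2409

Median = 17.24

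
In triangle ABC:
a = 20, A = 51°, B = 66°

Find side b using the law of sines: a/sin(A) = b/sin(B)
a/sin(A) = b/sin(B)  ⇒  b = a·sin(B)/sin(A) = 20·sin(66°)/sin(51°)
sin(66°) ≈ 0.913545, sin(51°) ≈ 0.777146
b ≈ 20·0.913545/0.777146 ≈ 18.2709/0.777146 ≈ 23.5103

b = 23.51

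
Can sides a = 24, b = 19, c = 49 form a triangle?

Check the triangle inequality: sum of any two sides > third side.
a + b vs c: 24 + 19 = 43 ≤ 49  ✗
a + c vs b: 24 + 49 = 73 > 19  ✓
b + c vs a: 19 + 49 = 68 > 24  ✓

No: 24 + 19 = 43 is not > 49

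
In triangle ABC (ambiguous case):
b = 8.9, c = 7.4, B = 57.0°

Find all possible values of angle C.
b/sin(B) = c/sin(C)  ⇒  sin(C) = c·sin(B)/b = 7.4·sin(57.0°)/8.9
sin(57.0°) ≈ 0.838671
sin(C) ≈ 7.4·0.838671/8.9 ≈ 6.20616/8.9 ≈ 0.697322
Candidate 1: C₁ = arcsin(0.697322) ≈ 44.2125°  →  A = 180° − 57.0° − 44.2125° ≈ 78.7875° > 0, valid
Candidate 2: C₂ = 180° − C₁ ≈ 135.787°  →  A = 180° − 57.0° − 135.787° ≈ -12.7875° ≤ 0, not a valid triangle

C = 44.21° (one solution)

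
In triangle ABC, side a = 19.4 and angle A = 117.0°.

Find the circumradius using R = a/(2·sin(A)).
R = a/(2·sin(A)) = 19.4/(2·sin(117.0°))
sin(117.0°) ≈ 0.891007
R ≈ 19.4/(2·0.891007) = 19.4/1.78201 ≈ 10.8866

R = 10.89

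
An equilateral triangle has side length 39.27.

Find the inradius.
r = Area/s with s the semi-perimeter.
Area = (√3/4)·39.27² = (√3/4)·1542.1329 ≈ 0.433013·1542.1329 ≈ 667.763
s = 3·39.27/2 = 58.905
r ≈ 667.763/58.905 ≈ 11.3363
(Equivalently r = side/(2√3) = 39.27/3.4641 ≈ 11.3363.)

r = 11.34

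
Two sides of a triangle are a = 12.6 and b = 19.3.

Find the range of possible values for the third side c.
Triangle inequality: |a − b| < c < a + b
|a − b| = |12.6 − 19.3| = 6.7
a + b = 12.6 + 19.3 = 31.9

6.7 < c < 31.9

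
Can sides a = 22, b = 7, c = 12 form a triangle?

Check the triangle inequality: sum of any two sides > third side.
a + b vs c: 22 + 7 = 29 > 12  ✓
a + c vs b: 22 + 12 = 34 > 7  ✓
b + c vs a: 7 + 12 = 19 ≤ 22  ✗

No: 7 + 12 = 19 is not > 22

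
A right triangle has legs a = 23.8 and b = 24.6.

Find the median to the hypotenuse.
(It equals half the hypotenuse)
Hypotenuse c = √(a² + b²) = √(566.44 + 605.16) = √1171.6 ≈ 34.2286
Median to hypotenuse = c/2 ≈ 34.2286/2 ≈ 17.1143

Median = 17.11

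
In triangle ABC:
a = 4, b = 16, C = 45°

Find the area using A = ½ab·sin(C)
A = ½·a·b·sin(C) = ½·4·16·sin(45°)
sin(45°) ≈ 0.707107
A ≈ ½·64·0.707107 = 32·0.707107 ≈ 22.6274

Area = 22.63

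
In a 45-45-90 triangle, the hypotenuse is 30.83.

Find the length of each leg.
In a 45-45-90 triangle hypotenuse = leg·√2, so leg = hypotenuse/√2.
Leg = 30.83/√2 ≈ 30.83/1.41421 ≈ 21.8001

Each leg = 21.8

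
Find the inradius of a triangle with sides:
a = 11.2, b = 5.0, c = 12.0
r = Area/s where s is the semi-perimeter.
s = (11.2 + 5.0 + 12.0)/2 = 28.2/2 = 14.1
Area = √(s(s−a)(s−b)(s−c)) = √(14.1·2.9·9.1·2.1) ≈ √781.408 ≈ 27.9537
r ≈ 27.9537/14.1 ≈ 1.98253

r = 1.983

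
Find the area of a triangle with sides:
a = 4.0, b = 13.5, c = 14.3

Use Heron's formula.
s = (4.0 + 13.5 + 14.3)/2 = 31.8/2 = 15.9
s − a = 11.9, s − b = 2.4, s − c = 1.6
s(s−a)(s−b)(s−c) = 15.9·11.9·2.4·1.6 ≈ 726.566
Area = √726.566 ≈ 26.9549

Area = 26.95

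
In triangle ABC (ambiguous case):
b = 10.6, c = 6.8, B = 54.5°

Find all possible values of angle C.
b/sin(B) = c/sin(C)  ⇒  sin(C) = c·sin(B)/b = 6.8·sin(54.5°)/10.6
sin(54.5°) ≈ 0.814116
sin(C) ≈ 6.8·0.814116/10.6 ≈ 5.53599/10.6 ≈ 0.522263
Candidate 1: C₁ = arcsin(0.522263) ≈ 31.4842°  →  A = 180° − 54.5° − 31.4842° ≈ 94.0158° > 0, valid
Candidate 2: C₂ = 180° − C₁ ≈ 148.516°  →  A = 180° − 54.5° − 148.516° ≈ -23.0158° ≤ 0, not a valid triangle

C = 31.48° (one solution)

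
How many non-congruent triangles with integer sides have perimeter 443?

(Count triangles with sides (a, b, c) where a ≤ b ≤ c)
Let a ≤ b ≤ c with a + b + c = 443. The only binding inequality is a + b > c, i.e. 443 − c > c, so c < 443/2; and c ≥ 443/3 since c is the largest side.
So 148 ≤ c ≤ 221. For each c, b runs from ⌈(443 − c)/2⌉ up to c (then a = 443 − b − c satisfies 1 ≤ a ≤ b automatically), giving c − ⌈(443 − c)/2⌉ + 1 choices.
Summing over c: 1 + 3 + 4 + 6 + … + 109 + 111  (74 terms, c = 148, …, 221) = 4144
Check (closed form: nearest integer to p²/48 for even p, (p+3)²/48 for odd p): (443+3)²/48 = 446²/48 = 198916/48 ≈ 4144.08 → 4144

4144 triangles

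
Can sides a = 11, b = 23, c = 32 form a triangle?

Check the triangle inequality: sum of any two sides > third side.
a + b vs c: 11 + 23 = 34 > 32  ✓
a + c vs b: 11 + 32 = 43 > 23  ✓
b + c vs a: 23 + 32 = 55 > 11  ✓

Yes, triangle inequality satisfied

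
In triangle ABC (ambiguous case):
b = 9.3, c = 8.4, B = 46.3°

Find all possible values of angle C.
b/sin(B) = c/sin(C)  ⇒  sin(C) = c·sin(B)/b = 8.4·sin(46.3°)/9.3
sin(46.3°) ≈ 0.722967
sin(C) ≈ 8.4·0.722967/9.3 ≈ 6.07292/9.3 ≈ 0.653003
Candidate 1: C₁ = arcsin(0.653003) ≈ 40.7684°  →  A = 180° − 46.3° − 40.7684° ≈ 92.9316° > 0, valid
Candidate 2: C₂ = 180° − C₁ ≈ 139.232°  →  A = 180° − 46.3° − 139.232° ≈ -5.5316° ≤ 0, not a valid triangle

C = 40.77° (one solution)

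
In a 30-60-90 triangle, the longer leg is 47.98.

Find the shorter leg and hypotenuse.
In a 30-60-90 triangle the sides are in ratio 1 : √3 : 2, so short leg = long leg/√3 and hypotenuse = 2·(short leg).
Short leg = 47.98/√3 ≈ 47.98/1.73205 ≈ 27.7013
Hypotenuse = 2·27.7013 ≈ 55.4025

Short leg = 27.7, Hypotenuse = 55.4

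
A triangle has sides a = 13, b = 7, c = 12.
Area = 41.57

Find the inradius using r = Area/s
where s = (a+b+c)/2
s = (13 + 7 + 12)/2 = 32/2 = 16
r = Area/s = 41.57/16 ≈ 2.59813

r = 2.598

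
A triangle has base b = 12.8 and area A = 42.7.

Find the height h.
A = ½·b·h  ⇒  h = 2A/b = 2·42.7/12.8 = 85.4/12.8 ≈ 6.67188

h = 6.672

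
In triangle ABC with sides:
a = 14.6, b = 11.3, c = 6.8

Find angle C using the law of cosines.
c² = a² + b² − 2ab·cos(C)  ⇒  cos(C) = (a² + b² − c²)/(2ab)
cos(C) = (14.6² + 11.3² − 6.8²)/(2·14.6·11.3) = (213.16 + 127.69 − 46.24)/329.96 = 294.61/329.96 ≈ 0.892866
C = arccos(0.892866) ≈ 26.7644°

C = 26.76°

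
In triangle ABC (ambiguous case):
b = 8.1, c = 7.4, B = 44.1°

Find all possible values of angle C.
b/sin(B) = c/sin(C)  ⇒  sin(C) = c·sin(B)/b = 7.4·sin(44.1°)/8.1
sin(44.1°) ≈ 0.695913
sin(C) ≈ 7.4·0.695913/8.1 ≈ 5.14975/8.1 ≈ 0.635772
Candidate 1: C₁ = arcsin(0.635772) ≈ 39.4773°  →  A = 180° − 44.1° − 39.4773° ≈ 96.4227° > 0, valid
Candidate 2: C₂ = 180° − C₁ ≈ 140.523°  →  A = 180° − 44.1° − 140.523° ≈ -4.6227° ≤ 0, not a valid triangle

C = 39.48° (one solution)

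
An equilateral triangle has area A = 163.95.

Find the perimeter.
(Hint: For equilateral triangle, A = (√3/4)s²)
A = (√3/4)s²  ⇒  s² = 4A/√3 = 4·163.95/√3 = 655.8/1.73205 ≈ 378.626
s ≈ √378.626 ≈ 19.4583
Perimeter = 3s ≈ 3·19.4583 ≈ 58.375

Perimeter = 58.37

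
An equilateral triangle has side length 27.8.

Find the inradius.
r = Area/s with s the semi-perimeter.
Area = (√3/4)·27.8² = (√3/4)·772.84 ≈ 0.433013·772.84 ≈ 334.65
s = 3·27.8/2 = 41.7
r ≈ 334.65/41.7 ≈ 8.02517
(Equivalently r = side/(2√3) = 27.8/3.4641 ≈ 8.02517.)

r = 8.025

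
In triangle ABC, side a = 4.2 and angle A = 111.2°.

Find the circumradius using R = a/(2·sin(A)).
R = a/(2·sin(A)) = 4.2/(2·sin(111.2°))
sin(111.2°) ≈ 0.932324
R ≈ 4.2/(2·0.932324) = 4.2/1.86465 ≈ 2.25244

R = 2.252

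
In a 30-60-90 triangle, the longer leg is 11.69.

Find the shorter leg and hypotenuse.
In a 30-60-90 triangle the sides are in ratio 1 : √3 : 2, so short leg = long leg/√3 and hypotenuse = 2·(short leg).
Short leg = 11.69/√3 ≈ 11.69/1.73205 ≈ 6.74922
Hypotenuse = 2·6.74922 ≈ 13.4984

Short leg = 6.749, Hypotenuse = 13.5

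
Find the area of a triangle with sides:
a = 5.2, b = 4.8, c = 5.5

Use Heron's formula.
s = (5.2 + 4.8 + 5.5)/2 = 15.5/2 = 7.75
s − a = 2.55, s − b = 2.95, s − c = 2.25
s(s−a)(s−b)(s−c) = 7.75·2.55·2.95·2.25 ≈ 131.174
Area = √131.174 ≈ 11.4531

Area = 11.45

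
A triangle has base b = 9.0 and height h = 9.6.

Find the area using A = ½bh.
A = ½·b·h = ½·9.0·9.6 = ½·86.4 = 43.2

Area = 43.2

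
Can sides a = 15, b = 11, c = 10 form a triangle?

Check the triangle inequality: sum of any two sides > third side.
a + b vs c: 15 + 11 = 26 > 10  ✓
a + c vs b: 15 + 10 = 25 > 11  ✓
b + c vs a: 11 + 10 = 21 > 15  ✓

Yes, triangle inequality satisfied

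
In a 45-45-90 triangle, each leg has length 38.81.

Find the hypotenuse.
In a 45-45-90 triangle the sides are in ratio 1 : 1 : √2, so hypotenuse = leg·√2.
Hypotenuse = 38.81·√2 ≈ 38.81·1.41421 ≈ 54.8856

Hypotenuse = 38.81√2 = 54.89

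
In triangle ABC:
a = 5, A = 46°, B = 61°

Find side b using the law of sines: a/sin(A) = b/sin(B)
a/sin(A) = b/sin(B)  ⇒  b = a·sin(B)/sin(A) = 5·sin(61°)/sin(46°)
sin(61°) ≈ 0.87462, sin(46°) ≈ 0.71934
b ≈ 5·0.87462/0.71934 ≈ 4.3731/0.71934 ≈ 6.07932

b = 6.079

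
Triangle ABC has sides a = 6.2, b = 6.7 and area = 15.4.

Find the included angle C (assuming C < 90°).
Area = ½·a·b·sin(C)  ⇒  sin(C) = 2·Area/(a·b) = 2·15.4/(6.2·6.7) = 30.8/41.54 ≈ 0.741454
C = arcsin(0.741454) ≈ 47.8554° (taking the acute solution since C < 90°)

C = 47.86°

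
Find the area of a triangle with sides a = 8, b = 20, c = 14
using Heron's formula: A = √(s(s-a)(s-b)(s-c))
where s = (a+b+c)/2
s = (8 + 20 + 14)/2 = 42/2 = 21
s − a = 13, s − b = 1, s − c = 7
s(s−a)(s−b)(s−c) = 21·13·1·7 = 1911
Area = √1911 ≈ 43.715

s = 21.0, Area = 43.71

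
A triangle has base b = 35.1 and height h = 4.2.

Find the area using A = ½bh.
A = ½·b·h = ½·35.1·4.2 = ½·147.42 = 73.71

Area = 73.71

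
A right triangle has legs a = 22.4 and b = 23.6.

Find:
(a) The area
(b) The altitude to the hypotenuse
(a) The legs are perpendicular, so Area = ½·a·b = ½·22.4·23.6 = ½·528.64 = 264.32
(b) Hypotenuse c = √(a² + b²) = √(501.76 + 556.96) = √1058.72 ≈ 32.538
    Area = ½·c·h_c  ⇒  h_c = 2·Area/c = 528.64/32.538 ≈ 16.2469

Area = 264.32, h_c = 16.25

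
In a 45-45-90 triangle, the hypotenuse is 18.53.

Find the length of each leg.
In a 45-45-90 triangle hypotenuse = leg·√2, so leg = hypotenuse/√2.
Leg = 18.53/√2 ≈ 18.53/1.41421 ≈ 13.1027

Each leg = 13.1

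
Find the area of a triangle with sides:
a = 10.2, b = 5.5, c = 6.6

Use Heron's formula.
s = (10.2 + 5.5 + 6.6)/2 = 22.3/2 = 11.15
s − a = 0.95, s − b = 5.65, s − c = 4.55
s(s−a)(s−b)(s−c) = 11.15·0.95·5.65·4.55 ≈ 272.307
Area = √272.307 ≈ 16.5017

Area = 16.5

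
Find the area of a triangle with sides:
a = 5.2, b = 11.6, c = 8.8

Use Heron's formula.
s = (5.2 + 11.6 + 8.8)/2 = 25.6/2 = 12.8
s − a = 7.6, s − b = 1.2, s − c = 4
s(s−a)(s−b)(s−c) = 12.8·7.6·1.2·4 ≈ 466.944
Area = √466.944 ≈ 21.6089

Area = 21.61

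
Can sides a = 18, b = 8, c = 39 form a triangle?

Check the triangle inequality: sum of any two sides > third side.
a + b vs c: 18 + 8 = 26 ≤ 39  ✗
a + c vs b: 18 + 39 = 57 > 8  ✓
b + c vs a: 8 + 39 = 47 > 18  ✓

No: 18 + 8 = 26 is not > 39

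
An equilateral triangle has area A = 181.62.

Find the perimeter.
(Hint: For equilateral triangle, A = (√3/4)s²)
A = (√3/4)s²  ⇒  s² = 4A/√3 = 4·181.62/√3 = 726.48/1.73205 ≈ 419.433
s ≈ √419.433 ≈ 20.4801
Perimeter = 3s ≈ 3·20.4801 ≈ 61.4402

Perimeter = 61.44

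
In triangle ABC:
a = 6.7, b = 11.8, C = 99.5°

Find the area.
Two sides and the included angle (SAS): A = ½·a·b·sin(C) = ½·6.7·11.8·sin(99.5°)
sin(99.5°) ≈ 0.986286
A ≈ ½·79.06·0.986286 = 39.53·0.986286 ≈ 38.9879

Area = 38.99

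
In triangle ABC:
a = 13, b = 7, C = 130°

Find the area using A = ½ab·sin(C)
A = ½·a·b·sin(C) = ½·13·7·sin(130°)
sin(130°) ≈ 0.766044
A ≈ ½·91·0.766044 = 45.5·0.766044 ≈ 34.855

Area = 34.86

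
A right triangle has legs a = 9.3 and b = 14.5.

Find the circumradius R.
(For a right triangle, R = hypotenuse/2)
Hypotenuse c = √(a² + b²) = √(86.49 + 210.25) = √296.74 ≈ 17.2261
R = c/2 ≈ 17.2261/2 ≈ 8.61307

R = 8.613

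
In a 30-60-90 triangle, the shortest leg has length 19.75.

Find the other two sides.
In a 30-60-90 triangle the sides are in ratio 1 : √3 : 2 (short leg : long leg : hypotenuse).
Long leg = 19.75·√3 ≈ 19.75·1.73205 ≈ 34.208
Hypotenuse = 2·19.75 = 39.5

Long leg = 19.75√3 = 34.21, Hypotenuse = 39.5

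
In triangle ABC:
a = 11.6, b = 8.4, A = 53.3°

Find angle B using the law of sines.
a/sin(A) = b/sin(B)  ⇒  sin(B) = b·sin(A)/a = 8.4·sin(53.3°)/11.6
sin(53.3°) ≈ 0.801776
sin(B) ≈ 8.4·0.801776/11.6 ≈ 6.73492/11.6 ≈ 0.580596
B = arcsin(0.580596) ≈ 35.4925°
(Since b ≤ a we need B ≤ A, so the obtuse alternative 180° − 35.4925° ≈ 144.508° is rejected.)

B = 35.49°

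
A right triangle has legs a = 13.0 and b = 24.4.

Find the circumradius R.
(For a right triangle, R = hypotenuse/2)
Hypotenuse c = √(a² + b²) = √(169 + 595.36) = √764.36 ≈ 27.6471
R = c/2 ≈ 27.6471/2 ≈ 13.8235

R = 13.82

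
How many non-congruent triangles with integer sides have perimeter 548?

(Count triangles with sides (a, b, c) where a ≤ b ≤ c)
Let a ≤ b ≤ c with a + b + c = 548. The only binding inequality is a + b > c, i.e. 548 − c > c, so c < 548/2; and c ≥ 548/3 since c is the largest side.
So 183 ≤ c ≤ 273. For each c, b runs from ⌈(548 − c)/2⌉ up to c (then a = 548 − b − c satisfies 1 ≤ a ≤ b automatically), giving c − ⌈(548 − c)/2⌉ + 1 choices.
Summing over c: 1 + 3 + 4 + 6 + … + 135 + 136  (91 terms, c = 183, …, 273) = 6256
Check (closed form: nearest integer to p²/48 for even p, (p+3)²/48 for odd p): 548²/48 = 300304/48 ≈ 6256.33 → 6256

6256 triangles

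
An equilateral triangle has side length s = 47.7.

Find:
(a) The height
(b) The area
(a) The height splits the triangle into two 30-60-90 halves: h = s·√3/2 = 47.7·1.73205/2 ≈ 82.6188/2 ≈ 41.3094
(b) Area = (√3/4)·s² = (√3/4)·47.7² = (√3/4)·2275.29 ≈ 0.433013·2275.29 ≈ 985.229

Height = 41.31, Area = 985.2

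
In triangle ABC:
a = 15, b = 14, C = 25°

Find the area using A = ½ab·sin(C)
A = ½·a·b·sin(C) = ½·15·14·sin(25°)
sin(25°) ≈ 0.422618
A ≈ ½·210·0.422618 = 105·0.422618 ≈ 44.3749

Area = 44.37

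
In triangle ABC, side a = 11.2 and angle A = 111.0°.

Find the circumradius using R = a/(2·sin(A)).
R = a/(2·sin(A)) = 11.2/(2·sin(111.0°))
sin(111.0°) ≈ 0.93358
R ≈ 11.2/(2·0.93358) = 11.2/1.86716 ≈ 5.99841

R = 5.998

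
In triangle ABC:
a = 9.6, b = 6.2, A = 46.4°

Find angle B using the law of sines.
a/sin(A) = b/sin(B)  ⇒  sin(B) = b·sin(A)/a = 6.2·sin(46.4°)/9.6
sin(46.4°) ≈ 0.724172
sin(B) ≈ 6.2·0.724172/9.6 ≈ 4.48987/9.6 ≈ 0.467694
B = arcsin(0.467694) ≈ 27.8847°
(Since b ≤ a we need B ≤ A, so the obtuse alternative 180° − 27.8847° ≈ 152.115° is rejected.)

B = 27.88°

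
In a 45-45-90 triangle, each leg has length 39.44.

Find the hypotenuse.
In a 45-45-90 triangle the sides are in ratio 1 : 1 : √2, so hypotenuse = leg·√2.
Hypotenuse = 39.44·√2 ≈ 39.44·1.41421 ≈ 55.7766

Hypotenuse = 39.44√2 = 55.78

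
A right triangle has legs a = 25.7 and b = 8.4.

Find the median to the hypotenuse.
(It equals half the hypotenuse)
Hypotenuse c = √(a² + b²) = √(660.49 + 70.56) = √731.05 ≈ 27.0379
Median to hypotenuse = c/2 ≈ 27.0379/2 ≈ 13.519

Median = 13.52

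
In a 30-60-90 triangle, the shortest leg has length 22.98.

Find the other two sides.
In a 30-60-90 triangle the sides are in ratio 1 : √3 : 2 (short leg : long leg : hypotenuse).
Long leg = 22.98·√3 ≈ 22.98·1.73205 ≈ 39.8025
Hypotenuse = 2·22.98 = 45.96

Long leg = 22.98√3 = 39.8, Hypotenuse = 45.96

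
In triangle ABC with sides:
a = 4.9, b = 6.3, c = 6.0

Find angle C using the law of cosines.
c² = a² + b² − 2ab·cos(C)  ⇒  cos(C) = (a² + b² − c²)/(2ab)
cos(C) = (4.9² + 6.3² − 6.0²)/(2·4.9·6.3) = (24.01 + 39.69 − 36)/61.74 = 27.7/61.74 ≈ 0.448656
C = arccos(0.448656) ≈ 63.3425°

C = 63.34°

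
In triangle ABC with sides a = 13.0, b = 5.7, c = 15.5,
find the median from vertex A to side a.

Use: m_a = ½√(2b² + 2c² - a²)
m_a = ½√(2·5.7² + 2·15.5² − 13.0²) = ½√(2·32.49 + 2·240.25 − 169) = ½√(64.98 + 480.5 − 169) = ½√376.48
√376.48 ≈ 19.4031, so m_a ≈ 9.70155

m_a = 9.702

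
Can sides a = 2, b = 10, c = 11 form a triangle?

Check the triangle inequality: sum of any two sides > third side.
a + b vs c: 2 + 10 = 12 > 11  ✓
a + c vs b: 2 + 11 = 13 > 10  ✓
b + c vs a: 10 + 11 = 21 > 2  ✓

Yes, triangle inequality satisfied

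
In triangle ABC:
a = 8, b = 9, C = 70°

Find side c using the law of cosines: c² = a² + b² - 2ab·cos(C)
c² = 8² + 9² − 2·8·9·cos(70°)
cos(70°) ≈ 0.34202
c² ≈ 64 + 81 − 144·(0.34202) ≈ 145 − 49.2509 ≈ 95.7491
c ≈ √95.7491 ≈ 9.78515

c = 9.785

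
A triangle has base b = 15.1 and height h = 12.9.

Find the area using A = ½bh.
A = ½·b·h = ½·15.1·12.9 = ½·194.79 = 97.395

Area = 97.395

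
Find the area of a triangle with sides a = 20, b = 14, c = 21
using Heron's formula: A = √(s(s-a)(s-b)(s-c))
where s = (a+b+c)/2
s = (20 + 14 + 21)/2 = 55/2 = 27.5
s − a = 7.5, s − b = 13.5, s − c = 6.5
s(s−a)(s−b)(s−c) = 27.5·7.5·13.5·6.5 = 18098.4375
Area = √18098.4375 ≈ 134.53

s = 27.5, Area = 134.5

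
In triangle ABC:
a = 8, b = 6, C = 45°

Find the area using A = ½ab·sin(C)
A = ½·a·b·sin(C) = ½·8·6·sin(45°)
sin(45°) ≈ 0.707107
A ≈ ½·48·0.707107 = 24·0.707107 ≈ 16.9706

Area = 16.97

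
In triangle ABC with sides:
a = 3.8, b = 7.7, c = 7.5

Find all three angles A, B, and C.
Law of cosines for each angle (a² = 14.44, b² = 59.29, c² = 56.25):
cos(A) = (b² + c² − a²)/(2bc) = (59.29 + 56.25 − 14.44)/(2·7.7·7.5) = 101.1/115.5 ≈ 0.875325  ⇒  A ≈ 28.9166°
cos(B) = (a² + c² − b²)/(2ac) = (14.44 + 56.25 − 59.29)/(2·3.8·7.5) = 11.4/57 ≈ 0.2  ⇒  B ≈ 78.463°
cos(C) = (a² + b² − c²)/(2ab) = (14.44 + 59.29 − 56.25)/(2·3.8·7.7) = 17.48/58.52 ≈ 0.298701  ⇒  C ≈ 72.6204°
Check: A + B + C ≈ 180°

A = 28.92°, B = 78.46°, C = 72.62°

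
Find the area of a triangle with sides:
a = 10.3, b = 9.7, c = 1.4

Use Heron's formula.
s = (10.3 + 9.7 + 1.4)/2 = 21.4/2 = 10.7
s − a = 0.4, s − b = 1, s − c = 9.3
s(s−a)(s−b)(s−c) = 10.7·0.4·1·9.3 ≈ 39.804
Area = √39.804 ≈ 6.30904

Area = 6.309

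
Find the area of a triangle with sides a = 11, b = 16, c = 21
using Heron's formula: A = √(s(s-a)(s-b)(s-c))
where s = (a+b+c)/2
s = (11 + 16 + 21)/2 = 48/2 = 24
s − a = 13, s − b = 8, s − c = 3
s(s−a)(s−b)(s−c) = 24·13·8·3 = 7488
Area = √7488 ≈ 86.5332

s = 24.0, Area = 86.53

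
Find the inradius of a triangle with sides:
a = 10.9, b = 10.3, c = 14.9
r = Area/s where s is the semi-perimeter.
s = (10.9 + 10.3 + 14.9)/2 = 36.1/2 = 18.05
Area = √(s(s−a)(s−b)(s−c)) = √(18.05·7.15·7.75·3.15) ≈ √3150.62 ≈ 56.1304
r ≈ 56.1304/18.05 ≈ 3.10971

r = 3.11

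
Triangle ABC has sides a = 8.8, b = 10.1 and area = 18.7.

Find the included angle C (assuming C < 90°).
Area = ½·a·b·sin(C)  ⇒  sin(C) = 2·Area/(a·b) = 2·18.7/(8.8·10.1) = 37.4/88.88 ≈ 0.420792
C = arcsin(0.420792) ≈ 24.8846° (taking the acute solution since C < 90°)

C = 24.88°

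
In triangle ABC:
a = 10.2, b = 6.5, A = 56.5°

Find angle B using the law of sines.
a/sin(A) = b/sin(B)  ⇒  sin(B) = b·sin(A)/a = 6.5·sin(56.5°)/10.2
sin(56.5°) ≈ 0.833886
sin(B) ≈ 6.5·0.833886/10.2 ≈ 5.42026/10.2 ≈ 0.531398
B = arcsin(0.531398) ≈ 32.0999°
(Since b ≤ a we need B ≤ A, so the obtuse alternative 180° − 32.0999° ≈ 147.9° is rejected.)

B = 32.1°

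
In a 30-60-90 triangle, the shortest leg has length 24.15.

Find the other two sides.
In a 30-60-90 triangle the sides are in ratio 1 : √3 : 2 (short leg : long leg : hypotenuse).
Long leg = 24.15·√3 ≈ 24.15·1.73205 ≈ 41.829
Hypotenuse = 2·24.15 = 48.3

Long leg = 24.15√3 = 41.83, Hypotenuse = 48.3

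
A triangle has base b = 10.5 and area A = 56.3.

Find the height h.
A = ½·b·h  ⇒  h = 2A/b = 2·56.3/10.5 = 112.6/10.5 ≈ 10.7238

h = 10.72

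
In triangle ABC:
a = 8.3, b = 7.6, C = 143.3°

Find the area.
Two sides and the included angle (SAS): A = ½·a·b·sin(C) = ½·8.3·7.6·sin(143.3°)
sin(143.3°) ≈ 0.597625
A ≈ ½·63.08·0.597625 = 31.54·0.597625 ≈ 18.8491

Area = 18.85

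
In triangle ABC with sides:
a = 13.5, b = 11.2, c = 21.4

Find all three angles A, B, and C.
Law of cosines for each angle (a² = 182.25, b² = 125.44, c² = 457.96):
cos(A) = (b² + c² − a²)/(2bc) = (125.44 + 457.96 − 182.25)/(2·11.2·21.4) = 401.15/479.36 ≈ 0.836845  ⇒  A ≈ 33.1916°
cos(B) = (a² + c² − b²)/(2ac) = (182.25 + 457.96 − 125.44)/(2·13.5·21.4) = 514.77/577.8 ≈ 0.890914  ⇒  B ≈ 27.0117°
cos(C) = (a² + b² − c²)/(2ab) = (182.25 + 125.44 − 457.96)/(2·13.5·11.2) = -150.27/302.4 ≈ -0.496925  ⇒  C ≈ 119.797°
Check: A + B + C ≈ 180°

A = 33.19°, B = 27.01°, C = 119.8°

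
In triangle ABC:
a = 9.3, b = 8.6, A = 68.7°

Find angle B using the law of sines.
a/sin(A) = b/sin(B)  ⇒  sin(B) = b·sin(A)/a = 8.6·sin(68.7°)/9.3
sin(68.7°) ≈ 0.931691
sin(B) ≈ 8.6·0.931691/9.3 ≈ 8.01254/9.3 ≈ 0.861564
B = arcsin(0.861564) ≈ 59.4926°
(Since b ≤ a we need B ≤ A, so the obtuse alternative 180° − 59.4926° ≈ 120.507° is rejected.)

B = 59.49°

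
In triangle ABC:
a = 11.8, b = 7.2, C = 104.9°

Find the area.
Two sides and the included angle (SAS): A = ½·a·b·sin(C) = ½·11.8·7.2·sin(104.9°)
sin(104.9°) ≈ 0.966376
A ≈ ½·84.96·0.966376 = 42.48·0.966376 ≈ 41.0517

Area = 41.05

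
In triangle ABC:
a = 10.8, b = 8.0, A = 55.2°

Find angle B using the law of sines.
a/sin(A) = b/sin(B)  ⇒  sin(B) = b·sin(A)/a = 8.0·sin(55.2°)/10.8
sin(55.2°) ≈ 0.821149
sin(B) ≈ 8.0·0.821149/10.8 ≈ 6.56919/10.8 ≈ 0.608259
B = arcsin(0.608259) ≈ 37.4637°
(Since b ≤ a we need B ≤ A, so the obtuse alternative 180° − 37.4637° ≈ 142.536° is rejected.)

B = 37.46°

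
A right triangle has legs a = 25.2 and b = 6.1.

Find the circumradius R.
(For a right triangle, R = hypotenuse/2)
Hypotenuse c = √(a² + b²) = √(635.04 + 37.21) = √672.25 ≈ 25.9278
R = c/2 ≈ 25.9278/2 ≈ 12.9639

R = 12.96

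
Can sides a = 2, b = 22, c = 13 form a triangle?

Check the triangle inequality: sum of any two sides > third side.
a + b vs c: 2 + 22 = 24 > 13  ✓
a + c vs b: 2 + 13 = 15 ≤ 22  ✗
b + c vs a: 22 + 13 = 35 > 2  ✓

No: 2 + 13 = 15 is not > 22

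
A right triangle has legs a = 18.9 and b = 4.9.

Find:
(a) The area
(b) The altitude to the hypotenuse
(a) The legs are perpendicular, so Area = ½·a·b = ½·18.9·4.9 = ½·92.61 = 46.305
(b) Hypotenuse c = √(a² + b²) = √(357.21 + 24.01) = √381.22 ≈ 19.5249
    Area = ½·c·h_c  ⇒  h_c = 2·Area/c = 92.61/19.5249 ≈ 4.74318

Area = 46.305, h_c = 4.743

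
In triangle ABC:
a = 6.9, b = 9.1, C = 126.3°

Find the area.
Two sides and the included angle (SAS): A = ½·a·b·sin(C) = ½·6.9·9.1·sin(126.3°)
sin(126.3°) ≈ 0.805928
A ≈ ½·62.79·0.805928 = 31.395·0.805928 ≈ 25.3021

Area = 25.3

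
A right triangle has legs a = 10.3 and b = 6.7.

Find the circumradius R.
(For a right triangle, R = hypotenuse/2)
Hypotenuse c = √(a² + b²) = √(106.09 + 44.89) = √150.98 ≈ 12.2874
R = c/2 ≈ 12.2874/2 ≈ 6.1437

R = 6.144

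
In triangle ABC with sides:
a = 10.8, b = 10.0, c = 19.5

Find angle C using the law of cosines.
c² = a² + b² − 2ab·cos(C)  ⇒  cos(C) = (a² + b² − c²)/(2ab)
cos(C) = (10.8² + 10.0² − 19.5²)/(2·10.8·10.0) = (116.64 + 100 − 380.25)/216 = -163.61/216 ≈ -0.757454
C = arccos(-0.757454) ≈ 139.24°

C = 139.2°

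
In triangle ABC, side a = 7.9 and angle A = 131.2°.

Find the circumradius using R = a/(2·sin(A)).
R = a/(2·sin(A)) = 7.9/(2·sin(131.2°))
sin(131.2°) ≈ 0.752415
R ≈ 7.9/(2·0.752415) = 7.9/1.50483 ≈ 5.24976

R = 5.25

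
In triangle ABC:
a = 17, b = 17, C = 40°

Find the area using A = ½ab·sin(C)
A = ½·a·b·sin(C) = ½·17·17·sin(40°)
sin(40°) ≈ 0.642788
A ≈ ½·289·0.642788 = 144.5·0.642788 ≈ 92.8828

Area = 92.88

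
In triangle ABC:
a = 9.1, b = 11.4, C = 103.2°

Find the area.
Two sides and the included angle (SAS): A = ½·a·b·sin(C) = ½·9.1·11.4·sin(103.2°)
sin(103.2°) ≈ 0.973579
A ≈ ½·103.74·0.973579 = 51.87·0.973579 ≈ 50.4995

Area = 50.5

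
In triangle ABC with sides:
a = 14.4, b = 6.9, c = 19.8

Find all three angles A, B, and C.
Law of cosines for each angle (a² = 207.36, b² = 47.61, c² = 392.04):
cos(A) = (b² + c² − a²)/(2bc) = (47.61 + 392.04 − 207.36)/(2·6.9·19.8) = 232.29/273.24 ≈ 0.850132  ⇒  A ≈ 31.774°
cos(B) = (a² + c² − b²)/(2ac) = (207.36 + 392.04 − 47.61)/(2·14.4·19.8) = 551.79/570.24 ≈ 0.967645  ⇒  B ≈ 14.6145°
cos(C) = (a² + b² − c²)/(2ab) = (207.36 + 47.61 − 392.04)/(2·14.4·6.9) = -137.07/198.72 ≈ -0.689764  ⇒  C ≈ 133.611°
Check: A + B + C ≈ 180°

A = 31.77°, B = 14.61°, C = 133.6°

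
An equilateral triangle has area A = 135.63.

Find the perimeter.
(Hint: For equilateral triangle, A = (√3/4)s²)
A = (√3/4)s²  ⇒  s² = 4A/√3 = 4·135.63/√3 = 542.52/1.73205 ≈ 313.224
s ≈ √313.224 ≈ 17.6981
Perimeter = 3s ≈ 3·17.6981 ≈ 53.0944

Perimeter = 53.09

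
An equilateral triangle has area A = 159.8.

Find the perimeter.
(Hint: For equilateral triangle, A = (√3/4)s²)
A = (√3/4)s²  ⇒  s² = 4A/√3 = 4·159.8/√3 = 639.2/1.73205 ≈ 369.042
s ≈ √369.042 ≈ 19.2105
Perimeter = 3s ≈ 3·19.2105 ≈ 57.6314

Perimeter = 57.63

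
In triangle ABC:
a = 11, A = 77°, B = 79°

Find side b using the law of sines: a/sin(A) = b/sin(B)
a/sin(A) = b/sin(B)  ⇒  b = a·sin(B)/sin(A) = 11·sin(79°)/sin(77°)
sin(79°) ≈ 0.981627, sin(77°) ≈ 0.97437
b ≈ 11·0.981627/0.97437 ≈ 10.7979/0.97437 ≈ 11.0819

b = 11.08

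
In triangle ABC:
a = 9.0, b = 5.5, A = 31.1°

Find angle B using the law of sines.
a/sin(A) = b/sin(B)  ⇒  sin(B) = b·sin(A)/a = 5.5·sin(31.1°)/9.0
sin(31.1°) ≈ 0.516533
sin(B) ≈ 5.5·0.516533/9.0 ≈ 2.84093/9.0 ≈ 0.315659
B = arcsin(0.315659) ≈ 18.4006°
(Since b ≤ a we need B ≤ A, so the obtuse alternative 180° − 18.4006° ≈ 161.599° is rejected.)

B = 18.4°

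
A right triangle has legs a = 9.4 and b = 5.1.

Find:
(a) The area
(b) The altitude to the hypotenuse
(a) The legs are perpendicular, so Area = ½·a·b = ½·9.4·5.1 = ½·47.94 = 23.97
(b) Hypotenuse c = √(a² + b²) = √(88.36 + 26.01) = √114.37 ≈ 10.6944
    Area = ½·c·h_c  ⇒  h_c = 2·Area/c = 47.94/10.6944 ≈ 4.48272

Area = 23.97, h_c = 4.483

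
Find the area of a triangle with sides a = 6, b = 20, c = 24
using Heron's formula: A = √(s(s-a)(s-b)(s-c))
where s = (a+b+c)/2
s = (6 + 20 + 24)/2 = 50/2 = 25
s − a = 19, s − b = 5, s − c = 1
s(s−a)(s−b)(s−c) = 25·19·5·1 = 2375
Area = √2375 ≈ 48.734

s = 25.0, Area = 48.73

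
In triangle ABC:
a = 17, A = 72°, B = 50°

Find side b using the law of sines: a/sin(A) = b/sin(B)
a/sin(A) = b/sin(B)  ⇒  b = a·sin(B)/sin(A) = 17·sin(50°)/sin(72°)
sin(50°) ≈ 0.766044, sin(72°) ≈ 0.951057
b ≈ 17·0.766044/0.951057 ≈ 13.0228/0.951057 ≈ 13.6929

b = 13.69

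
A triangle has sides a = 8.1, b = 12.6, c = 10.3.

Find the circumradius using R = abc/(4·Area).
First find the area with Heron's formula.
s = (8.1 + 12.6 + 10.3)/2 = 15.5
Area = √(s(s−a)(s−b)(s−c)) = √(15.5·7.4·2.9·5.2) ≈ √1729.68 ≈ 41.5894
abc = 8.1·12.6·10.3 = 1051.218
R = abc/(4·Area) ≈ 1051.218/(4·41.5894) = 1051.218/166.357 ≈ 6.31903

R = 6.319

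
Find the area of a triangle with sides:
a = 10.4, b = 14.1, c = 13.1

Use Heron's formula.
s = (10.4 + 14.1 + 13.1)/2 = 37.6/2 = 18.8
s − a = 8.4, s − b = 4.7, s − c = 5.7
s(s−a)(s−b)(s−c) = 18.8·8.4·4.7·5.7 ≈ 4230.68
Area = √4230.68 ≈ 65.0437

Area = 65.04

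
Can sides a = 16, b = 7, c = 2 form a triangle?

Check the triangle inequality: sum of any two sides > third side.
a + b vs c: 16 + 7 = 23 > 2  ✓
a + c vs b: 16 + 2 = 18 > 7  ✓
b + c vs a: 7 + 2 = 9 ≤ 16  ✗

No: 7 + 2 = 9 is not > 16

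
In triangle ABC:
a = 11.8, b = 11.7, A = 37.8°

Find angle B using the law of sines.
a/sin(A) = b/sin(B)  ⇒  sin(B) = b·sin(A)/a = 11.7·sin(37.8°)/11.8
sin(37.8°) ≈ 0.612907
sin(B) ≈ 11.7·0.612907/11.8 ≈ 7.17101/11.8 ≈ 0.607713
B = arcsin(0.607713) ≈ 37.4243°
(Since b ≤ a we need B ≤ A, so the obtuse alternative 180° − 37.4243° ≈ 142.576° is rejected.)

B = 37.42°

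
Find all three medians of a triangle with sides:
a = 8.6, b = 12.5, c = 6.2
Median formula: m_a = ½√(2b² + 2c² − a²) (and cyclically). a² = 73.96, b² = 156.25, c² = 38.44.
m_a = ½√(2·156.25 + 2·38.44 − 73.96) = ½√315.42 ≈ ½·17.7601 ≈ 8.88003
m_b = ½√(2·73.96 + 2·38.44 − 156.25) = ½√68.55 ≈ ½·8.27949 ≈ 4.13975
m_c = ½√(2·73.96 + 2·156.25 − 38.44) = ½√421.98 ≈ ½·20.5422 ≈ 10.2711

m_a = 8.88, m_b = 4.14, m_c = 10.27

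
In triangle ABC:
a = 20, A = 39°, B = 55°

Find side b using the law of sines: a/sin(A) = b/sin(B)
a/sin(A) = b/sin(B)  ⇒  b = a·sin(B)/sin(A) = 20·sin(55°)/sin(39°)
sin(55°) ≈ 0.819152, sin(39°) ≈ 0.62932
b ≈ 20·0.819152/0.62932 ≈ 16.383/0.62932 ≈ 26.0329

b = 26.03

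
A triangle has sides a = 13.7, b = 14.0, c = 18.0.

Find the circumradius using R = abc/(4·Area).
First find the area with Heron's formula.
s = (13.7 + 14.0 + 18.0)/2 = 22.85
Area = √(s(s−a)(s−b)(s−c)) = √(22.85·9.15·8.85·4.85) ≈ √8974.13 ≈ 94.7319
abc = 13.7·14.0·18.0 = 3452.4
R = abc/(4·Area) ≈ 3452.4/(4·94.7319) = 3452.4/378.928 ≈ 9.11098

R = 9.111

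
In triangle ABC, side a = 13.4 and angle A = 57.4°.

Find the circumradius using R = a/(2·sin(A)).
R = a/(2·sin(A)) = 13.4/(2·sin(57.4°))
sin(57.4°) ≈ 0.842452
R ≈ 13.4/(2·0.842452) = 13.4/1.6849 ≈ 7.95297

R = 7.953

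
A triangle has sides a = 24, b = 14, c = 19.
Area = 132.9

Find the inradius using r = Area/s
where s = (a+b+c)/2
s = (24 + 14 + 19)/2 = 57/2 = 28.5
r = Area/s = 132.9/28.5 ≈ 4.66316

r = 4.663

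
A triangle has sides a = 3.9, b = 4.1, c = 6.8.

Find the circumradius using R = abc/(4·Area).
First find the area with Heron's formula.
s = (3.9 + 4.1 + 6.8)/2 = 7.4
Area = √(s(s−a)(s−b)(s−c)) = √(7.4·3.5·3.3·0.6) ≈ √51.282 ≈ 7.16115
abc = 3.9·4.1·6.8 = 108.732
R = abc/(4·Area) ≈ 108.732/(4·7.16115) = 108.732/28.6446 ≈ 3.7959

R = 3.796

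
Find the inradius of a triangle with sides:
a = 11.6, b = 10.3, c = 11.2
r = Area/s where s is the semi-perimeter.
s = (11.6 + 10.3 + 11.2)/2 = 33.1/2 = 16.55
Area = √(s(s−a)(s−b)(s−c)) = √(16.55·4.95·6.25·5.35) ≈ √2739.28 ≈ 52.3382
r ≈ 52.3382/16.55 ≈ 3.16243

r = 3.162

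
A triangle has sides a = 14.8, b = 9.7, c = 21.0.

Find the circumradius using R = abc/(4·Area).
First find the area with Heron's formula.
s = (14.8 + 9.7 + 21.0)/2 = 22.75
Area = √(s(s−a)(s−b)(s−c)) = √(22.75·7.95·13.05·1.75) ≈ √4130.45 ≈ 64.2686
abc = 14.8·9.7·21.0 = 3014.76
R = abc/(4·Area) ≈ 3014.76/(4·64.2686) = 3014.76/257.074 ≈ 11.7272

R = 11.73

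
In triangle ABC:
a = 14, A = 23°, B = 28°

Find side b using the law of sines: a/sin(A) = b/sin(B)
a/sin(A) = b/sin(B)  ⇒  b = a·sin(B)/sin(A) = 14·sin(28°)/sin(23°)
sin(28°) ≈ 0.469472, sin(23°) ≈ 0.390731
b ≈ 14·0.469472/0.390731 ≈ 6.5726/0.390731 ≈ 16.8213

b = 16.82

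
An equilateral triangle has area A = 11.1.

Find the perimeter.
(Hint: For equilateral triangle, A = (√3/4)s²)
A = (√3/4)s²  ⇒  s² = 4A/√3 = 4·11.1/√3 = 44.4/1.73205 ≈ 25.6344
s ≈ √25.6344 ≈ 5.06304
Perimeter = 3s ≈ 3·5.06304 ≈ 15.1891

Perimeter = 15.19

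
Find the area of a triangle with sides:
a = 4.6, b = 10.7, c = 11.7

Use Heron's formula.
s = (4.6 + 10.7 + 11.7)/2 = 27/2 = 13.5
s − a = 8.9, s − b = 2.8, s − c = 1.8
s(s−a)(s−b)(s−c) = 13.5·8.9·2.8·1.8 ≈ 605.556
Area = √605.556 ≈ 24.608

Area = 24.61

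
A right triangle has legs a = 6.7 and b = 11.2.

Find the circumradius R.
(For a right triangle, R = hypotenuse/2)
Hypotenuse c = √(a² + b²) = √(44.89 + 125.44) = √170.33 ≈ 13.0511
R = c/2 ≈ 13.0511/2 ≈ 6.52553

R = 6.526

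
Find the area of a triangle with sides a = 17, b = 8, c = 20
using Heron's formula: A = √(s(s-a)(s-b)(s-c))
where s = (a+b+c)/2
s = (17 + 8 + 20)/2 = 45/2 = 22.5
s − a = 5.5, s − b = 14.5, s − c = 2.5
s(s−a)(s−b)(s−c) = 22.5·5.5·14.5·2.5 = 4485.9375
Area = √4485.9375 ≈ 66.9771

s = 22.5, Area = 66.98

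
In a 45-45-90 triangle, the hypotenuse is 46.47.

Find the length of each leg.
In a 45-45-90 triangle hypotenuse = leg·√2, so leg = hypotenuse/√2.
Leg = 46.47/√2 ≈ 46.47/1.41421 ≈ 32.8593

Each leg = 32.86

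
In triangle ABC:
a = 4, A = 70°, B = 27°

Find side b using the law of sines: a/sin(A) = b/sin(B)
a/sin(A) = b/sin(B)  ⇒  b = a·sin(B)/sin(A) = 4·sin(27°)/sin(70°)
sin(27°) ≈ 0.45399, sin(70°) ≈ 0.939693
b ≈ 4·0.45399/0.939693 ≈ 1.81596/0.939693 ≈ 1.93251

b = 1.933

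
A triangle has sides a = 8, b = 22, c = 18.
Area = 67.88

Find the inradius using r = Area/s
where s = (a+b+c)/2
s = (8 + 22 + 18)/2 = 48/2 = 24
r = Area/s = 67.88/24 ≈ 2.82833

r = 2.828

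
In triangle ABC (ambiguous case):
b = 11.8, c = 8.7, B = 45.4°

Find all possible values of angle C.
b/sin(B) = c/sin(C)  ⇒  sin(C) = c·sin(B)/b = 8.7·sin(45.4°)/11.8
sin(45.4°) ≈ 0.712026
sin(C) ≈ 8.7·0.712026/11.8 ≈ 6.19463/11.8 ≈ 0.524968
Candidate 1: C₁ = arcsin(0.524968) ≈ 31.6661°  →  A = 180° − 45.4° − 31.6661° ≈ 102.934° > 0, valid
Candidate 2: C₂ = 180° − C₁ ≈ 148.334°  →  A = 180° − 45.4° − 148.334° ≈ -13.7339° ≤ 0, not a valid triangle

C = 31.67° (one solution)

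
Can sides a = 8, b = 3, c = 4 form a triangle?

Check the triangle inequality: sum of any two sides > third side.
a + b vs c: 8 + 3 = 11 > 4  ✓
a + c vs b: 8 + 4 = 12 > 3  ✓
b + c vs a: 3 + 4 = 7 ≤ 8  ✗

No: 3 + 4 = 7 is not > 8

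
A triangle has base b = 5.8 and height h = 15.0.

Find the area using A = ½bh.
A = ½·b·h = ½·5.8·15.0 = ½·87 = 43.5

Area = 43.5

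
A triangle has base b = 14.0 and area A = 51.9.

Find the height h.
A = ½·b·h  ⇒  h = 2A/b = 2·51.9/14.0 = 103.8/14.0 ≈ 7.41429

h = 7.414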